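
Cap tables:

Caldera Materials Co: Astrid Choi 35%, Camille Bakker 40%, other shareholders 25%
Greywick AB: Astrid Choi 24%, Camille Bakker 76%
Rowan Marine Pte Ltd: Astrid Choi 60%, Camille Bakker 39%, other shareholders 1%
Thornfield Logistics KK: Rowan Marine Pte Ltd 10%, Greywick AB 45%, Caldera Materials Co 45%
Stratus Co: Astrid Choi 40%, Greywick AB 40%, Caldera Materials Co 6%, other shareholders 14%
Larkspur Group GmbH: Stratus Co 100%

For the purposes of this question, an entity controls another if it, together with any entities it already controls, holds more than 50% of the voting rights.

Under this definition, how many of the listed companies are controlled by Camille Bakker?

Camille holds 76% of Greywick, so Camille controls Greywick.
No other company's threshold is met.
Camille controls 1 company.

1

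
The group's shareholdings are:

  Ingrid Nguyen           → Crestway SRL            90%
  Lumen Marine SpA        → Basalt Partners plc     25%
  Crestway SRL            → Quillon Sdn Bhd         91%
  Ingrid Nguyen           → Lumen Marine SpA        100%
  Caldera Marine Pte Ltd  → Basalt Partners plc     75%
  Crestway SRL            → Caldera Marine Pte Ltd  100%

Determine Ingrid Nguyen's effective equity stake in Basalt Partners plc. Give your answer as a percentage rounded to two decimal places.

92.50%

Ingrid reaches Basalt along 2 paths.
Via Crestway → Caldera: 90% × 100% × 75% = 67.5%.
Via Lumen: 100% × 25% = 25%.
Total: 67.5% + 25% = 92.5%.
Rounded: 92.50%.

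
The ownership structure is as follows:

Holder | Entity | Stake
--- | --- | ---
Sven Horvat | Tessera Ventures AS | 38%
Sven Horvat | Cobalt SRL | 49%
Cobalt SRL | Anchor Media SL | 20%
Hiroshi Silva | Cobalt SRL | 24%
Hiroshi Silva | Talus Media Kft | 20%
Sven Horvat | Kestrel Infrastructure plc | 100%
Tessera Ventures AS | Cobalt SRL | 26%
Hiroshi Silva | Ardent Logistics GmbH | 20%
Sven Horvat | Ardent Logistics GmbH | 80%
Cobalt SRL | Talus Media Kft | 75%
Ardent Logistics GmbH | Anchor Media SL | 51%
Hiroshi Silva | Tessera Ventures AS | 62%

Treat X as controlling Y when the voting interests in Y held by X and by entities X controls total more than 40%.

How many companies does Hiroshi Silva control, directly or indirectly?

3

Hiroshi holds 62% of Tessera, so Hiroshi controls Tessera.
Hiroshi and Tessera together hold 24% + 26% = 50% of Cobalt, so Hiroshi controls Cobalt.
Cobalt and Hiroshi together hold 75% + 20% = 95% of Talus, so Hiroshi controls Talus.
No other company's threshold is met.
Hiroshi controls 3 companies.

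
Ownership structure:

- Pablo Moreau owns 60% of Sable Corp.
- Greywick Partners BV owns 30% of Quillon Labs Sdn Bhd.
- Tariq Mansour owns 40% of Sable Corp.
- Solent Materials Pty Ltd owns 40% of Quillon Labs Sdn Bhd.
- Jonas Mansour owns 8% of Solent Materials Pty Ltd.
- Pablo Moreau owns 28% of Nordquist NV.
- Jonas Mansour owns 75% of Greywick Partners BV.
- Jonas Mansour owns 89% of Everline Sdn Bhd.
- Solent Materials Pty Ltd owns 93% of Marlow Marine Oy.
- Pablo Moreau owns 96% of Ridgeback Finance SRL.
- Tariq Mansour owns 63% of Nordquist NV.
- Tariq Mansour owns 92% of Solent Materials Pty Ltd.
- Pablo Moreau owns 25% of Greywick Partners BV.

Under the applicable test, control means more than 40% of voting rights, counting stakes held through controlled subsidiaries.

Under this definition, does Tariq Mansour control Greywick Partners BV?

Tariq holds 92% of Solent, so Tariq controls Solent.
Tariq holds 63% of Nordquist, so Tariq controls Nordquist.
Solent holds 93% of Marlow, so Tariq controls Marlow.
Neither Tariq nor any entity Tariq controls holds any voting interest in Greywick.
So Tariq does not control Greywick.

No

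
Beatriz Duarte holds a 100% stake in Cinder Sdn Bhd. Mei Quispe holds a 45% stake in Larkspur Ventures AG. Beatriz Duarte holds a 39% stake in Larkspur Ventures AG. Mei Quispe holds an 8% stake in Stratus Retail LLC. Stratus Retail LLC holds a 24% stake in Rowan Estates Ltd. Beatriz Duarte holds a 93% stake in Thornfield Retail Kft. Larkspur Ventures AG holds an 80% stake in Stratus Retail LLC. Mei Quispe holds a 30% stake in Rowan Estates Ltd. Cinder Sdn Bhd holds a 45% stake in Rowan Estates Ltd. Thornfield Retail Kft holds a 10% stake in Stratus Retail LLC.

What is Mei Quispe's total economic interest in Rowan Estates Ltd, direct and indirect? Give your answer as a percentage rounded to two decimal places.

40.56%

Mei reaches Rowan along 3 paths.
Direct stake: 30% = 30%.
Via Stratus: 8% × 24% = 1.92%.
Via Larkspur → Stratus: 45% × 80% × 24% = 8.64%.
Total: 30% + 1.92% + 8.64% = 40.56%.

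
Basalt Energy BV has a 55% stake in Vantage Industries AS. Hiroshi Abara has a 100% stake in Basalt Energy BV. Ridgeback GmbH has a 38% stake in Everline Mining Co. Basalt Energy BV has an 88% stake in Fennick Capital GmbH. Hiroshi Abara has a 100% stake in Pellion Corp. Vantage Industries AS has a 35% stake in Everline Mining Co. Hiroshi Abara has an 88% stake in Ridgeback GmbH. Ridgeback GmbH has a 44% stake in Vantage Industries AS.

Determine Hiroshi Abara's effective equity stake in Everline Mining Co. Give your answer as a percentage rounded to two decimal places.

66.24%

Hiroshi reaches Everline along 3 paths.
Via Ridgeback: 88% × 38% = 33.44%.
Via Ridgeback → Vantage: 88% × 44% × 35% = 13.552%.
Via Basalt → Vantage: 100% × 55% × 35% = 19.25%.
Total: 33.44% + 13.552% + 19.25% = 66.242%.
Rounded: 66.24%.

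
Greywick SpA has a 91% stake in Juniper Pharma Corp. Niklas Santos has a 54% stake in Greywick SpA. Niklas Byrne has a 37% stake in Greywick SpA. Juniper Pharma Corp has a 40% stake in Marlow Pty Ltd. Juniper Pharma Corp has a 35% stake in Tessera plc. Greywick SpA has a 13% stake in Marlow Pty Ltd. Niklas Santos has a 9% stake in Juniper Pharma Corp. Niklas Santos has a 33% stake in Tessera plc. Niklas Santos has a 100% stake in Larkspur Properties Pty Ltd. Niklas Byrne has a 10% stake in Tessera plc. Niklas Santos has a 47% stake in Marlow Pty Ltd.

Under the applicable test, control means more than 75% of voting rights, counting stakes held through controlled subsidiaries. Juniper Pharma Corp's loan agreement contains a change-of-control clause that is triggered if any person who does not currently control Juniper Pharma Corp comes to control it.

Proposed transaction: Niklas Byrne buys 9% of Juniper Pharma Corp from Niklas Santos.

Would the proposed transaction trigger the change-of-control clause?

The purchase adds only to Niklas Byrne's holdings (Niklas Santos's stake shrinks), so Niklas Byrne is the only person who could newly come to control Juniper.
Niklas Byrne's largest direct stake is 37% in Greywick, which does not meet the threshold, so Niklas Byrne controls no company.
Neither Niklas Byrne nor any entity Niklas Byrne controls holds any voting interest in Juniper.
So before the transaction, Niklas Byrne does not control Juniper.
After the purchase, Niklas Byrne holds 9% of Juniper directly, and Niklas Santos's stake falls to 0%.
After the transaction, Niklas Byrne's side holds 9% of Juniper, not > 75%, so Niklas Byrne still does not control Juniper.
No new person acquires control, so the clause is not triggered.

No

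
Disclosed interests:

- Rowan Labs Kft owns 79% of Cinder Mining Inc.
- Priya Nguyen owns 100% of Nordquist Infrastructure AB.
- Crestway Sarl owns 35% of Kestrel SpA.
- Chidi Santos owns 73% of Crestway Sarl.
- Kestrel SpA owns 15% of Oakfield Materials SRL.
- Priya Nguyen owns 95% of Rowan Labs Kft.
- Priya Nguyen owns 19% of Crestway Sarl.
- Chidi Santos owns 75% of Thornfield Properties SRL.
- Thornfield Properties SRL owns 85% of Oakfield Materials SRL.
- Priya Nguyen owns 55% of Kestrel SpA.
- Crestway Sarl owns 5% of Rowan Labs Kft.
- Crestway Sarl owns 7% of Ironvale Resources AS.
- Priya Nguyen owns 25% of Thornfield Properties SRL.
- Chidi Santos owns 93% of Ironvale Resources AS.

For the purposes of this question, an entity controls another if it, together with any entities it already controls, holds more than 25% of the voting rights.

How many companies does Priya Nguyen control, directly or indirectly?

Priya holds 95% of Rowan, so Priya controls Rowan.
Priya holds 55% of Kestrel, so Priya controls Kestrel.
Rowan holds 79% of Cinder, so Priya controls Cinder.
Priya holds 100% of Nordquist, so Priya controls Nordquist.
No other company's threshold is met.
Priya controls 4 companies.

4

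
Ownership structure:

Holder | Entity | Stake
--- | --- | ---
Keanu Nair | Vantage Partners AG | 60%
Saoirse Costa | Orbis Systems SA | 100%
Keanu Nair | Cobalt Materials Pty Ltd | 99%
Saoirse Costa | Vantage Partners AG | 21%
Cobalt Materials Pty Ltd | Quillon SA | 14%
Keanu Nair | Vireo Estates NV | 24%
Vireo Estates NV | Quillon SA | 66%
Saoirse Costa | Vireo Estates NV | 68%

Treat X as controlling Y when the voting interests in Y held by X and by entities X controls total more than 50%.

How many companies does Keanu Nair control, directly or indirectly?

2

Keanu holds 99% of Cobalt, so Keanu controls Cobalt.
Keanu holds 60% of Vantage, so Keanu controls Vantage.
No other company's threshold is met.
Keanu controls 2 companies.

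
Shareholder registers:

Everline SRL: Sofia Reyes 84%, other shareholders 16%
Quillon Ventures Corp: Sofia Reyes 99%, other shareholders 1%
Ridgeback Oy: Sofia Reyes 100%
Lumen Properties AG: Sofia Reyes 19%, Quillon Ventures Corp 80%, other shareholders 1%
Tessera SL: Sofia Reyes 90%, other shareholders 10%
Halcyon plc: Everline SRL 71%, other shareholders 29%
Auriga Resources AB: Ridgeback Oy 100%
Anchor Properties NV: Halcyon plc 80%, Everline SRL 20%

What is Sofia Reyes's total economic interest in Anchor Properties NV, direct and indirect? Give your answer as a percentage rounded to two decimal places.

64.51%

Sofia reaches Anchor along 2 paths.
Via Everline → Halcyon: 84% × 71% × 80% = 47.712%.
Via Everline: 84% × 20% = 16.8%.
Total: 47.712% + 16.8% = 64.512%.
Rounded: 64.51%.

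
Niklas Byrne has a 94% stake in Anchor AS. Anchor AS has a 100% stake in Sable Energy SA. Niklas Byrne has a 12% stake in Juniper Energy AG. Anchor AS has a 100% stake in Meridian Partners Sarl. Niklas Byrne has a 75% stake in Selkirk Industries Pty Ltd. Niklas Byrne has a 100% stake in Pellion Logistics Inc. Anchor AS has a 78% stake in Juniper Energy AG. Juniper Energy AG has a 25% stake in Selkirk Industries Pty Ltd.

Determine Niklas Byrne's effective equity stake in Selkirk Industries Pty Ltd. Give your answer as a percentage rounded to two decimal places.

Niklas reaches Selkirk along 3 paths.
Direct stake: 75% = 75%.
Via Juniper: 12% × 25% = 3%.
Via Anchor → Juniper: 94% × 78% × 25% = 18.33%.
Total: 75% + 3% + 18.33% = 96.33%.

96.33%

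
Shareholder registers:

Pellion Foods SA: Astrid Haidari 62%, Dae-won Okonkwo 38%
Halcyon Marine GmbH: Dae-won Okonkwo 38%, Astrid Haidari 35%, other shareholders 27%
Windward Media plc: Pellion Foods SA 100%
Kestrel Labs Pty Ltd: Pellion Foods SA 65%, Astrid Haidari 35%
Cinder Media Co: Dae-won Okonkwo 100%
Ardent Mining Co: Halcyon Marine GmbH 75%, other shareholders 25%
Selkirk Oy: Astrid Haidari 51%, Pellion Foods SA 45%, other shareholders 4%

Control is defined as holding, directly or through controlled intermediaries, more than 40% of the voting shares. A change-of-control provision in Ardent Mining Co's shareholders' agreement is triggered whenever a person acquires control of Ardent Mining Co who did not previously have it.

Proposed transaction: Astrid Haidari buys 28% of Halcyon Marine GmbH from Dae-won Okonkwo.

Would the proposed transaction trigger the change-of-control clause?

Yes

The purchase adds only to Astrid's holdings (Dae-won's stake shrinks), so Astrid is the only person who could newly come to control Ardent.
Astrid holds 62% of Pellion, so Astrid controls Pellion.
Pellion holds 100% of Windward, so Astrid controls Windward.
Pellion and Astrid together hold 65% + 35% = 100% of Kestrel, so Astrid controls Kestrel.
Astrid and Pellion together hold 51% + 45% = 96% of Selkirk, so Astrid controls Selkirk.
Neither Astrid nor any entity Astrid controls holds any voting interest in Ardent.
So before the transaction, Astrid does not control Ardent.
After the purchase, Astrid's direct stake in Halcyon rises to 35% + 28% = 63%, and Dae-won's stake falls to 10%.
Astrid holds 63% of Halcyon, so Astrid controls Halcyon.
Halcyon holds 75% of Ardent, so Astrid controls Ardent.
Astrid did not control Ardent before and does after, so the clause is triggered.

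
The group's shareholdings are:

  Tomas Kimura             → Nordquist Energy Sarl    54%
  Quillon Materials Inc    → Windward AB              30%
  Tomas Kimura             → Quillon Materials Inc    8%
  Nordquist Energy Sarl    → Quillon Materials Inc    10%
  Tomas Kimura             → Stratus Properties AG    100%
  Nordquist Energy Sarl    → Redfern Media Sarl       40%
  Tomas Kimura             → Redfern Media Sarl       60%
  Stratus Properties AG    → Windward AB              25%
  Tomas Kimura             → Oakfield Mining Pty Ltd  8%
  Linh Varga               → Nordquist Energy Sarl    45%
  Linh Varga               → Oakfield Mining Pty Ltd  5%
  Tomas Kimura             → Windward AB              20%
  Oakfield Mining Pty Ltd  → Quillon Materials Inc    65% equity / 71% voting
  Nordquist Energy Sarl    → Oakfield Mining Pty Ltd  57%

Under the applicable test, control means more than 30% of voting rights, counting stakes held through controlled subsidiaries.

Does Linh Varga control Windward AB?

No

Linh holds 45% of Nordquist, so Linh controls Nordquist.
Linh and Nordquist together hold 5% + 57% = 62% of Oakfield, so Linh controls Oakfield.
Oakfield and Nordquist together hold 71% + 10% = 81% of Quillon, so Linh controls Quillon.
Nordquist holds 40% of Redfern, so Linh controls Redfern.
In Windward, Linh's side holds only 30%, not > 30%.
So Linh does not control Windward.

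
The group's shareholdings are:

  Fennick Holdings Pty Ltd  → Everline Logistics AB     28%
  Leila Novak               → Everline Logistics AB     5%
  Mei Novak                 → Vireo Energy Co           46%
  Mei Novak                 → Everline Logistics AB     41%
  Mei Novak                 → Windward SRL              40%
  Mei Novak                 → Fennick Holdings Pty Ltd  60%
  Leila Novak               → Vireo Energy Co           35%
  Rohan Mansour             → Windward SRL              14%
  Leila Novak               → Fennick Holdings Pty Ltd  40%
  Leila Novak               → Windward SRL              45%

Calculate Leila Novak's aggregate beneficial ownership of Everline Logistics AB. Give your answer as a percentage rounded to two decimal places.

16.20%

Leila reaches Everline along 2 paths.
Direct stake: 5% = 5%.
Via Fennick: 40% × 28% = 11.2%.
Total: 5% + 11.2% = 16.2%.
Rounded: 16.20%.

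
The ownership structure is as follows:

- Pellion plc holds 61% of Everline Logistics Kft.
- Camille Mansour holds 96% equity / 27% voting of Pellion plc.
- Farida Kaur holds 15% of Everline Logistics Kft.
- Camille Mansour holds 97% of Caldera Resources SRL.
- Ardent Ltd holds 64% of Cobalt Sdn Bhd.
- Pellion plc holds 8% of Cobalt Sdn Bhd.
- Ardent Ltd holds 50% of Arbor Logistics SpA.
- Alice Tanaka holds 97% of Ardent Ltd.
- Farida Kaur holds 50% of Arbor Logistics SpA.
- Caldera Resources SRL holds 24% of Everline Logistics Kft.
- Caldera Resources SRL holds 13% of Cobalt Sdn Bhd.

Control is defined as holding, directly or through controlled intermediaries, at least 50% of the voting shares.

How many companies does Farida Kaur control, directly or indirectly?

1

Farida holds 50% of Arbor, so Farida controls Arbor.
No other company's threshold is met.
Farida controls 1 company.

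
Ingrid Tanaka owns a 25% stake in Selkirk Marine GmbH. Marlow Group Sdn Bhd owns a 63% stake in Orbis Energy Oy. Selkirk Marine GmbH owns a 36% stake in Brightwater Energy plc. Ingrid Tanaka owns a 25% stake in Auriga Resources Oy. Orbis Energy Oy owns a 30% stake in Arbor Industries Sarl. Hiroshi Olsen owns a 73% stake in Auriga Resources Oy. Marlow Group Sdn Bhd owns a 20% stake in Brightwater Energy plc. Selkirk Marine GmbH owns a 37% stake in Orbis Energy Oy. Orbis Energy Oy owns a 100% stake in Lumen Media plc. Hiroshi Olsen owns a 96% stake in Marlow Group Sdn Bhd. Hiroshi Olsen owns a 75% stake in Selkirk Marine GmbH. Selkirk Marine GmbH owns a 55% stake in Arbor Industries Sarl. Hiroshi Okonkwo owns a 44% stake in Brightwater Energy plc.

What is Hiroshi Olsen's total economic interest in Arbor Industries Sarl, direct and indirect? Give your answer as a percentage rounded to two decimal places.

67.72%

Hiroshi Olsen reaches Arbor along 3 paths.
Via Selkirk → Orbis: 75% × 37% × 30% = 8.325%.
Via Marlow → Orbis: 96% × 63% × 30% = 18.144%.
Via Selkirk: 75% × 55% = 41.25%.
Total: 8.325% + 18.144% + 41.25% = 67.719%.
Rounded: 67.72%.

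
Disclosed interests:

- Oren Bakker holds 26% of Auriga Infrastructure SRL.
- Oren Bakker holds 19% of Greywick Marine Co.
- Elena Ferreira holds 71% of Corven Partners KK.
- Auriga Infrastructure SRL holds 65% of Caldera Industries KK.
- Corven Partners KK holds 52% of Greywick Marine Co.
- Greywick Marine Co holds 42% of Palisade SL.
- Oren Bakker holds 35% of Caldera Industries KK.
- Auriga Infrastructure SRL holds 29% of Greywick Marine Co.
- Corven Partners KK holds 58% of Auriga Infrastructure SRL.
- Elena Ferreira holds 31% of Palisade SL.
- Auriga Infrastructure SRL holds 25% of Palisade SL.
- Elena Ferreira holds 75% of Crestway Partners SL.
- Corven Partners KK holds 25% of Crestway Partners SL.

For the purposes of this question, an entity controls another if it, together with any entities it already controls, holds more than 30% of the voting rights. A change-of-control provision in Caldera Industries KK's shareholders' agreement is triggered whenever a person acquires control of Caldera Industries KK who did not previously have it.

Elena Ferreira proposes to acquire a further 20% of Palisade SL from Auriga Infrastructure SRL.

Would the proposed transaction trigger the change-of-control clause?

The purchase adds only to Elena's holdings (Auriga's stake shrinks), so Elena is the only person who could newly come to control Caldera.
Elena holds 71% of Corven, so Elena controls Corven.
Corven holds 58% of Auriga, so Elena controls Auriga.
Auriga holds 65% of Caldera, so Elena controls Caldera.
So Elena already controls Caldera before the transaction.
After the purchase, Elena's direct stake in Palisade rises to 31% + 20% = 51%, and Auriga's stake falls to 5%.
Elena controlled Caldera already, so this is not a new person acquiring control; every other person's position is unchanged or reduced.
No new person acquires control, so the clause is not triggered.

No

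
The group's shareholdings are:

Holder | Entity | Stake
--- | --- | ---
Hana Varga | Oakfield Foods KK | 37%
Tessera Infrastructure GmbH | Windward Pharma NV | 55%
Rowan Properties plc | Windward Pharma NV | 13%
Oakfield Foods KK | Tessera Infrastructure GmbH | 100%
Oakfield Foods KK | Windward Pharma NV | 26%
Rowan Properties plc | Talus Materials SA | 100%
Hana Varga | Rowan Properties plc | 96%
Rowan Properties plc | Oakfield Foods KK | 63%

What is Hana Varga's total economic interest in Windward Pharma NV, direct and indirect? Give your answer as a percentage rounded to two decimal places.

91.44%

Hana reaches Windward along 5 paths.
Via Rowan → Oakfield: 96% × 63% × 26% = 15.7248%.
Via Oakfield: 37% × 26% = 9.62%.
Via Rowan: 96% × 13% = 12.48%.
Via Rowan → Oakfield → Tessera: 96% × 63% × 100% × 55% = 33.264%.
Via Oakfield → Tessera: 37% × 100% × 55% = 20.35%.
Total: 15.7248% + 9.62% + 12.48% + 33.264% + 20.35% = 91.4388%.
Rounded: 91.44%.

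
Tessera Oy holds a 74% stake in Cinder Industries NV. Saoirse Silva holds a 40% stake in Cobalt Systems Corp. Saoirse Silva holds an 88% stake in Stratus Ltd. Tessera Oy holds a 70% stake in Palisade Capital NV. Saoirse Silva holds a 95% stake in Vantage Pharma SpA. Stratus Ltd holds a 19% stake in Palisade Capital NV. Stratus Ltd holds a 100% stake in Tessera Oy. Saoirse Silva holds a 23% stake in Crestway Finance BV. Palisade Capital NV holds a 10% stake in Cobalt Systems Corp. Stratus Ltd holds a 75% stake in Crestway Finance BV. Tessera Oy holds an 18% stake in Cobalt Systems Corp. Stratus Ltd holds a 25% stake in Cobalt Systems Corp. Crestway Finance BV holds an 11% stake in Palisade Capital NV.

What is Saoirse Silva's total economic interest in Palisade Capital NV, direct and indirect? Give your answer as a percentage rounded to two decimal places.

88.11%

Saoirse reaches Palisade along 4 paths.
Via Stratus: 88% × 19% = 16.72%.
Via Stratus → Tessera: 88% × 100% × 70% = 61.6%.
Via Crestway: 23% × 11% = 2.53%.
Via Stratus → Crestway: 88% × 75% × 11% = 7.26%.
Total: 16.72% + 61.6% + 2.53% + 7.26% = 88.11%.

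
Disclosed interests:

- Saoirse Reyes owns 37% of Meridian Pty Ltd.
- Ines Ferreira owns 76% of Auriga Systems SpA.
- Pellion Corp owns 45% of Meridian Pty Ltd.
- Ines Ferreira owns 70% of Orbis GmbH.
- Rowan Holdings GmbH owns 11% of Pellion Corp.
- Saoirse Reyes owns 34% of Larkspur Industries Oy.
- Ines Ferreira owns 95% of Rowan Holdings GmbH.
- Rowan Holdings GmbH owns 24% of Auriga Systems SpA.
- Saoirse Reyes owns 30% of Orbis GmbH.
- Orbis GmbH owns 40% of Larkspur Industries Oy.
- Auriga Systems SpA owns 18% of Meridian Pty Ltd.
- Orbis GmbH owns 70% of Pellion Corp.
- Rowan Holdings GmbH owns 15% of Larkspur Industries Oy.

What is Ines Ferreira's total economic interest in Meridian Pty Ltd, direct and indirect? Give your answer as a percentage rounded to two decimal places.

Ines reaches Meridian along 4 paths.
Via Auriga: 76% × 18% = 13.68%.
Via Rowan → Auriga: 95% × 24% × 18% = 4.104%.
Via Rowan → Pellion: 95% × 11% × 45% = 4.7025%.
Via Orbis → Pellion: 70% × 70% × 45% = 22.05%.
Total: 13.68% + 4.104% + 4.7025% + 22.05% = 44.5365%.
Rounded: 44.54%.

44.54%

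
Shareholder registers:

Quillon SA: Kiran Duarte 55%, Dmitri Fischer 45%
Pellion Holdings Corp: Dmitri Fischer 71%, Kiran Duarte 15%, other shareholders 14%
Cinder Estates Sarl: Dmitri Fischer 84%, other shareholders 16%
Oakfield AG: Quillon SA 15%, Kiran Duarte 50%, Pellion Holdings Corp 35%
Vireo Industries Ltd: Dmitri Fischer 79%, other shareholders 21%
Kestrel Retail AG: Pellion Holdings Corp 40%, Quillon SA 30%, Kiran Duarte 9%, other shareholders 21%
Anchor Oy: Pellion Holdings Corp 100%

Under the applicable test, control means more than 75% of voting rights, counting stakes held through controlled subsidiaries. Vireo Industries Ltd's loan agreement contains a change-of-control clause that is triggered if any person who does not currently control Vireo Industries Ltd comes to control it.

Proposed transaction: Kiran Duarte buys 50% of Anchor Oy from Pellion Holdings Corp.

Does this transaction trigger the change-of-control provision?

The purchase adds only to Kiran's holdings (Pellion's stake shrinks), so Kiran is the only person who could newly come to control Vireo.
Kiran's largest direct stake is 55% in Quillon, which does not meet the threshold, so Kiran controls no company.
Neither Kiran nor any entity Kiran controls holds any voting interest in Vireo.
So before the transaction, Kiran does not control Vireo.
After the purchase, Kiran holds 50% of Anchor directly, and Pellion's stake falls to 50%.
Kiran's side now holds 50% of Anchor, not > 75%, so Kiran still does not control Anchor.
After the transaction, neither Kiran nor any entity Kiran controls holds a voting interest in Vireo, so Kiran still does not control it.
No new person acquires control, so the clause is not triggered.

No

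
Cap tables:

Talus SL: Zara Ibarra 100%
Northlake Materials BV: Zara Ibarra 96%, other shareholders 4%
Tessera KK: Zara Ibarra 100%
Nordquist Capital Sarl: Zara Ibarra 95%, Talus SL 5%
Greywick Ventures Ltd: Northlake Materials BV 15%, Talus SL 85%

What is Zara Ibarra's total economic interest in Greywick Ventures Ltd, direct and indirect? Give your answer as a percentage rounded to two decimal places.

99.40%

Zara reaches Greywick along 2 paths.
Via Northlake: 96% × 15% = 14.4%.
Via Talus: 100% × 85% = 85%.
Total: 14.4% + 85% = 99.4%.
Rounded: 99.40%.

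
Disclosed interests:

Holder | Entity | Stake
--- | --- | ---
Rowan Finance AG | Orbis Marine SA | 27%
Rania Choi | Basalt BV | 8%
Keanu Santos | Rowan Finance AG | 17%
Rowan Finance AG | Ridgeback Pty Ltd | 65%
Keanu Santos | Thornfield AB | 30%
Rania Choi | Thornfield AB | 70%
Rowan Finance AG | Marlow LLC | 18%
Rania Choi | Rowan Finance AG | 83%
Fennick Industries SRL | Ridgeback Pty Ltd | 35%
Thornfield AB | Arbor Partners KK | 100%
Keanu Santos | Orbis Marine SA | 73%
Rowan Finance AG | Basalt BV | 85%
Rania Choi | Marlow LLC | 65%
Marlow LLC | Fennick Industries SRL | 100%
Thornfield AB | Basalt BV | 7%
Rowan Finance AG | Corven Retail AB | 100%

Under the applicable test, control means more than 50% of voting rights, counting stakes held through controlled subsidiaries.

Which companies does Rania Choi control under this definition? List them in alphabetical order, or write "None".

Rania holds 70% of Thornfield, so Rania controls Thornfield.
Rania holds 83% of Rowan, so Rania controls Rowan.
Rowan and Rania together hold 18% + 65% = 83% of Marlow, so Rania controls Marlow.
Rowan holds 100% of Corven, so Rania controls Corven.
Marlow holds 100% of Fennick, so Rania controls Fennick.
Thornfield holds 100% of Arbor, so Rania controls Arbor.
Thornfield and Rania and Rowan together hold 7% + 8% + 85% = 100% of Basalt, so Rania controls Basalt.
Fennick and Rowan together hold 35% + 65% = 100% of Ridgeback, so Rania controls Ridgeback.
No other company's threshold is met.

Arbor Partners KK, Basalt BV, Corven Retail AB, Fennick Industries SRL, Marlow LLC, Ridgeback Pty Ltd, Rowan Finance AG, Thornfield AB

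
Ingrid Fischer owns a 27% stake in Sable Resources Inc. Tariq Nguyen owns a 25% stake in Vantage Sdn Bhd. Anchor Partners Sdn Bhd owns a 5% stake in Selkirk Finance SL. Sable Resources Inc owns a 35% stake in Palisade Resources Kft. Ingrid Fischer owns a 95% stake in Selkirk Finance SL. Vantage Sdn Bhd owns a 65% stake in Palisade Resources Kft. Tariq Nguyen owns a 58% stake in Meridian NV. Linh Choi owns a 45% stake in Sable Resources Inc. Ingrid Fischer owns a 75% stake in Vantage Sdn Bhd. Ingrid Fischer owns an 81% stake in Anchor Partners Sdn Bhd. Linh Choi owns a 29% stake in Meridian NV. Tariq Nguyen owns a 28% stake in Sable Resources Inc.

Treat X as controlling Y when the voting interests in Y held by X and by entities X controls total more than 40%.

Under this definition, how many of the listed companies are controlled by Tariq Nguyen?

Tariq holds 58% of Meridian, so Tariq controls Meridian.
No other company's threshold is met.
Tariq controls 1 company.

1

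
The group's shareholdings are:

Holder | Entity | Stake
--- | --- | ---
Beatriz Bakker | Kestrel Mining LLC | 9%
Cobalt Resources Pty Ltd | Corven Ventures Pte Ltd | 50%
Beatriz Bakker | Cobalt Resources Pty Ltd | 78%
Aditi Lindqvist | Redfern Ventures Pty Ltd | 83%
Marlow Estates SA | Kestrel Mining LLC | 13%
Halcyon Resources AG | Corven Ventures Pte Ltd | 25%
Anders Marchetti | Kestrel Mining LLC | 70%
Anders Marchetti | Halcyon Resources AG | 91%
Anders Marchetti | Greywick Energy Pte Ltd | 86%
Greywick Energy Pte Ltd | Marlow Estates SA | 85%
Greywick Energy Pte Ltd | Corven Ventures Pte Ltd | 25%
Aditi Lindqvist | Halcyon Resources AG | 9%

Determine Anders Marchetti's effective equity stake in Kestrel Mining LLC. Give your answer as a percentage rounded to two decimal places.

79.50%

Anders reaches Kestrel along 2 paths.
Direct stake: 70% = 70%.
Via Greywick → Marlow: 86% × 85% × 13% = 9.503%.
Total: 70% + 9.503% = 79.503%.
Rounded: 79.50%.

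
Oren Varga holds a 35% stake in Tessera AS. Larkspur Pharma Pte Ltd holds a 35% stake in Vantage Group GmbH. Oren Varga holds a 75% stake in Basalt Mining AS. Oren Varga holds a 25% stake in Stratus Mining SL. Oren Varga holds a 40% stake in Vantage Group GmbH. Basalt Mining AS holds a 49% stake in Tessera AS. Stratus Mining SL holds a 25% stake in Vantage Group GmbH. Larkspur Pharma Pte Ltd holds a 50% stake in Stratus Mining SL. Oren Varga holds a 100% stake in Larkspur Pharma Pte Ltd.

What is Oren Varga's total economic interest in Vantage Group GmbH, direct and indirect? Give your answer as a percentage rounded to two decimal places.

Oren reaches Vantage along 4 paths.
Via Larkspur → Stratus: 100% × 50% × 25% = 12.5%.
Via Stratus: 25% × 25% = 6.25%.
Direct stake: 40% = 40%.
Via Larkspur: 100% × 35% = 35%.
Total: 12.5% + 6.25% + 40% + 35% = 93.75%.

93.75%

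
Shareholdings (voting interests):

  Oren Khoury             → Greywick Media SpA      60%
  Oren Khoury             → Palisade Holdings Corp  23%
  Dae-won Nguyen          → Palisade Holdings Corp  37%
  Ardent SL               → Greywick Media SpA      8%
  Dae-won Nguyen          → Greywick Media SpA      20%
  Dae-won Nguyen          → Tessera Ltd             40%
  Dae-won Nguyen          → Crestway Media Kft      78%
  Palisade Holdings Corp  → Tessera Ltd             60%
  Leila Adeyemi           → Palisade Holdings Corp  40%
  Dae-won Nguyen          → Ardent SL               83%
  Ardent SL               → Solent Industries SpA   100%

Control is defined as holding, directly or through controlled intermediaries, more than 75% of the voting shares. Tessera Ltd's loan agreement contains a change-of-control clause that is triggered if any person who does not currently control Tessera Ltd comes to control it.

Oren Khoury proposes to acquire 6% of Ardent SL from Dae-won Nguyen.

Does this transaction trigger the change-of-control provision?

No

The purchase adds only to Oren's holdings (Dae-won's stake shrinks), so Oren is the only person who could newly come to control Tessera.
Oren's largest direct stake is 60% in Greywick, which does not meet the threshold, so Oren controls no company.
Neither Oren nor any entity Oren controls holds any voting interest in Tessera.
So before the transaction, Oren does not control Tessera.
After the purchase, Oren holds 6% of Ardent directly, and Dae-won's stake falls to 77%.
Oren's side now holds 6% of Ardent, not > 75%, so Oren still does not control Ardent.
After the transaction, neither Oren nor any entity Oren controls holds a voting interest in Tessera, so Oren still does not control it.
No new person acquires control, so the clause is not triggered.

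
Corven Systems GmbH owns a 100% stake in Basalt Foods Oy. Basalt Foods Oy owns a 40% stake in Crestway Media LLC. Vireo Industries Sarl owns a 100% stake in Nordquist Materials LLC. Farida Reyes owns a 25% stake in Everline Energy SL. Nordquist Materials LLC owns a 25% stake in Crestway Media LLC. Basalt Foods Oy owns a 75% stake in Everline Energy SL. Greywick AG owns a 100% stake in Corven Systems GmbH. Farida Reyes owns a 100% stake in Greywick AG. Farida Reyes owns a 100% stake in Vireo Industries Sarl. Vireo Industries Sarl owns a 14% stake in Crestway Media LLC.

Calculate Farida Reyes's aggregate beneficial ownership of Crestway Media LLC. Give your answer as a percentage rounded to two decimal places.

Farida reaches Crestway along 3 paths.
Via Vireo: 100% × 14% = 14%.
Via Vireo → Nordquist: 100% × 100% × 25% = 25%.
Via Greywick → Corven → Basalt: 100% × 100% × 100% × 40% = 40%.
Total: 14% + 25% + 40% = 79%.
Rounded: 79.00%.

79.00%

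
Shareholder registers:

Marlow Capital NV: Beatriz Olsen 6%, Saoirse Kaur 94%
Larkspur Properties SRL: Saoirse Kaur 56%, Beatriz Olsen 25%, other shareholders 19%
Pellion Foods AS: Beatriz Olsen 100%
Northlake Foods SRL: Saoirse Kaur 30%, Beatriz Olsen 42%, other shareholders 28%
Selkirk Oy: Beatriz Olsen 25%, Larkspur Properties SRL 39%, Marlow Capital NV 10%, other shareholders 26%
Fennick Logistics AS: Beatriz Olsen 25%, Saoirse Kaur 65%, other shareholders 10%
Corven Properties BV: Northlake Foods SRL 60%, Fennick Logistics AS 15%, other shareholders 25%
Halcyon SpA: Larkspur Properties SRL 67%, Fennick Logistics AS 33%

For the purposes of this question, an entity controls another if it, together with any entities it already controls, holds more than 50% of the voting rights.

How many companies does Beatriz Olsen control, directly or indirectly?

1

Beatriz holds 100% of Pellion, so Beatriz controls Pellion.
No other company's threshold is met.
Beatriz controls 1 company.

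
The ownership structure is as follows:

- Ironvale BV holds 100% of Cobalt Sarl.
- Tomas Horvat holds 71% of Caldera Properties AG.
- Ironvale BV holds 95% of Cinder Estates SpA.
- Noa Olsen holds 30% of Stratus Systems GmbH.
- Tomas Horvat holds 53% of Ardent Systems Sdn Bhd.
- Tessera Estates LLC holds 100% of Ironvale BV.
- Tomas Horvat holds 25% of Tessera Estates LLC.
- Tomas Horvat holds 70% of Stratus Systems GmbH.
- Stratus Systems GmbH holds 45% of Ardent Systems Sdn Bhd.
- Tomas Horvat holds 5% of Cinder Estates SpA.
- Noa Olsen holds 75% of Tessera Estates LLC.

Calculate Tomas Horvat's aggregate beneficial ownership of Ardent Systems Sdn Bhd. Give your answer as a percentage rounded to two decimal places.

84.50%

Tomas reaches Ardent along 2 paths.
Via Stratus: 70% × 45% = 31.5%.
Direct stake: 53% = 53%.
Total: 31.5% + 53% = 84.5%.
Rounded: 84.50%.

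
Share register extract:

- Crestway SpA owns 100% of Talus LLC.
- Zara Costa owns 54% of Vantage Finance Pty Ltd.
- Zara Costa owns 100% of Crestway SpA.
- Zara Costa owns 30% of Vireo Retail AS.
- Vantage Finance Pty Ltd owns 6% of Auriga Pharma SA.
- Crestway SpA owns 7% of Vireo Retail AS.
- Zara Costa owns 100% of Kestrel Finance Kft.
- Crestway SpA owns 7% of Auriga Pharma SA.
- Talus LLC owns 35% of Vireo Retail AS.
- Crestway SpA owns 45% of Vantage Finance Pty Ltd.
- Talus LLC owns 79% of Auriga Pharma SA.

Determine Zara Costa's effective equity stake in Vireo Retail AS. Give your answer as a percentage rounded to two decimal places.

Zara reaches Vireo along 3 paths.
Direct stake: 30% = 30%.
Via Crestway → Talus: 100% × 100% × 35% = 35%.
Via Crestway: 100% × 7% = 7%.
Total: 30% + 35% + 7% = 72%.
Rounded: 72.00%.

72.00%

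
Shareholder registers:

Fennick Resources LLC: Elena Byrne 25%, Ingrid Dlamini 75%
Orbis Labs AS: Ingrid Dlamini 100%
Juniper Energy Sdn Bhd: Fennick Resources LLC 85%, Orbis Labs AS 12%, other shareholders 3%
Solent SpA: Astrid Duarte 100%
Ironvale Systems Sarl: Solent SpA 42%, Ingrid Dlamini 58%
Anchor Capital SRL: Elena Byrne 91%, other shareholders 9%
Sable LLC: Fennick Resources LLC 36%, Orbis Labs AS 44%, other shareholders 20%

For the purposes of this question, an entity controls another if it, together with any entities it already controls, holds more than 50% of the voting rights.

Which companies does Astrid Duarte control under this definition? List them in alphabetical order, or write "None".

Solent SpA

Astrid holds 100% of Solent, so Astrid controls Solent.
No other company's threshold is met.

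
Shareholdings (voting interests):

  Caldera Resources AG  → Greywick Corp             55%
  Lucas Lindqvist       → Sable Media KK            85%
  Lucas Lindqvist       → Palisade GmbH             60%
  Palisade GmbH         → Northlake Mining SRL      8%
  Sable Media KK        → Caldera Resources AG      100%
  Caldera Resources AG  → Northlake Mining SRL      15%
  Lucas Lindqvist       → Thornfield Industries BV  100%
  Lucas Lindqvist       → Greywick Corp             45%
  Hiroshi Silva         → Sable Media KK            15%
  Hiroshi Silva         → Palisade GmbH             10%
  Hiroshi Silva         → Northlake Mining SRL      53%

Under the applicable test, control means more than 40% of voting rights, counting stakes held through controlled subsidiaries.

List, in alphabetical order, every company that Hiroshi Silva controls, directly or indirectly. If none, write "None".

Hiroshi holds 53% of Northlake, so Hiroshi controls Northlake.
No other company's threshold is met.

Northlake Mining SRL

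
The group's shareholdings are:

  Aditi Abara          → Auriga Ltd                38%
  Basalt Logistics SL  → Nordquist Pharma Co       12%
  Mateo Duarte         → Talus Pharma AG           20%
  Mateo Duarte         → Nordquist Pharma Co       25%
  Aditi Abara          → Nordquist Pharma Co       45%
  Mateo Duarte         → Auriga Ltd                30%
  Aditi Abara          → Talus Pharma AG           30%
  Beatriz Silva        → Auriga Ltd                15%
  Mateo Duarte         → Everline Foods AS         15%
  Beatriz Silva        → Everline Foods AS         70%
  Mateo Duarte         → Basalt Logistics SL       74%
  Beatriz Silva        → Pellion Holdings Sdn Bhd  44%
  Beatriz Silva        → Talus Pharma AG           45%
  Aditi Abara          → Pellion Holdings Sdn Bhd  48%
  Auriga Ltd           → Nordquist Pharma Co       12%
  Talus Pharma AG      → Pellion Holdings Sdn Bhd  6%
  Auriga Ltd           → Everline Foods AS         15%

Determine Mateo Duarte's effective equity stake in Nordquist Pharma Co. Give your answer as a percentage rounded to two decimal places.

37.48%

Mateo reaches Nordquist along 3 paths.
Direct stake: 25% = 25%.
Via Basalt: 74% × 12% = 8.88%.
Via Auriga: 30% × 12% = 3.6%.
Total: 25% + 8.88% + 3.6% = 37.48%.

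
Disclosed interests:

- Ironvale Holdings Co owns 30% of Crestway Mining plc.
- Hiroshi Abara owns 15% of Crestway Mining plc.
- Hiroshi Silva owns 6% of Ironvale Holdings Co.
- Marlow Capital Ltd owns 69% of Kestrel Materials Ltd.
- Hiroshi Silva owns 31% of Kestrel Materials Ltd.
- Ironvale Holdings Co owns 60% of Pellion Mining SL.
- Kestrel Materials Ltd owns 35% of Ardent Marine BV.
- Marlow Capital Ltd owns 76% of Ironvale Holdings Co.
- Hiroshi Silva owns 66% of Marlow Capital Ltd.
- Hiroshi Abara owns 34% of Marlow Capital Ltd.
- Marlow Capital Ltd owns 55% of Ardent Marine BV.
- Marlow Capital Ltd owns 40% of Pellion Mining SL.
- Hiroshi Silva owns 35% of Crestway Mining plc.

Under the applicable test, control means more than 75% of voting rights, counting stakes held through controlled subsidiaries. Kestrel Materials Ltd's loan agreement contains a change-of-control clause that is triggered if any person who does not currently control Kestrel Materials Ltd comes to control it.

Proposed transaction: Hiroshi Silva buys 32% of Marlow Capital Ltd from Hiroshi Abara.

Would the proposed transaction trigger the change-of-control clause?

The purchase adds only to Hiroshi Silva's holdings (Hiroshi Abara's stake shrinks), so Hiroshi Silva is the only person who could newly come to control Kestrel.
Hiroshi Silva's largest direct stake is 66% in Marlow, which does not meet the threshold, so Hiroshi Silva controls no company.
In Kestrel, Hiroshi Silva's side holds only 31%, not > 75%.
So before the transaction, Hiroshi Silva does not control Kestrel.
After the purchase, Hiroshi Silva's direct stake in Marlow rises to 66% + 32% = 98%, and Hiroshi Abara's stake falls to 2%.
Hiroshi Silva holds 98% of Marlow, so Hiroshi Silva controls Marlow.
Marlow and Hiroshi Silva together hold 69% + 31% = 100% of Kestrel, so Hiroshi Silva controls Kestrel.
Hiroshi Silva did not control Kestrel before and does after, so the clause is triggered.

Yes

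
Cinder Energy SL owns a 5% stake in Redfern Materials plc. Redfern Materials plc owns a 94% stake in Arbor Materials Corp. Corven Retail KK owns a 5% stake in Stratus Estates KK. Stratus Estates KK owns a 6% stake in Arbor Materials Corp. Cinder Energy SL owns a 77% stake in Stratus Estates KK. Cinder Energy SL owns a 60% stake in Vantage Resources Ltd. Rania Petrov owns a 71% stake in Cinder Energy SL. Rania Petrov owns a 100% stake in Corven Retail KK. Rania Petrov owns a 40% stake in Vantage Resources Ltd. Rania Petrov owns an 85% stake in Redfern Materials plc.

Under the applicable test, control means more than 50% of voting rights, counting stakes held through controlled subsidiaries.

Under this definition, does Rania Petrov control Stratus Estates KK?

Rania holds 71% of Cinder, so Rania controls Cinder.
Rania holds 100% of Corven, so Rania controls Corven.
Corven and Cinder together hold 5% + 77% = 82% of Stratus, so Rania controls Stratus.

Yes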